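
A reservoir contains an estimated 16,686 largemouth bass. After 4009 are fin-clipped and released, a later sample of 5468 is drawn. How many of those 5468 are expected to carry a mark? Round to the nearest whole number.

expected recaptures ≈ 1314

Expected recaptures E[R] = M·C / N.
E[R] = 4009 × 5468 / 16686 = 21921212 / 16686 ≈ 1313.7 → 1314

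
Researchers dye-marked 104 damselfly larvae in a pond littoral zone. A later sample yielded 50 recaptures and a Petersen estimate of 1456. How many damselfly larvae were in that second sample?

C = 700

From N = M·C/R: C = N·R / M = 1456·50 / 104 = 72800 / 104 = 700.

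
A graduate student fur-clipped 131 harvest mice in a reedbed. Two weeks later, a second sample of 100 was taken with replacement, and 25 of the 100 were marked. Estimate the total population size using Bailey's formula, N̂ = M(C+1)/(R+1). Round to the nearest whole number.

N ≈ 509

N̂ = 131·(100+1)/(25+1) = 131·101/26 = 13231/26 ≈ 508.9 → 509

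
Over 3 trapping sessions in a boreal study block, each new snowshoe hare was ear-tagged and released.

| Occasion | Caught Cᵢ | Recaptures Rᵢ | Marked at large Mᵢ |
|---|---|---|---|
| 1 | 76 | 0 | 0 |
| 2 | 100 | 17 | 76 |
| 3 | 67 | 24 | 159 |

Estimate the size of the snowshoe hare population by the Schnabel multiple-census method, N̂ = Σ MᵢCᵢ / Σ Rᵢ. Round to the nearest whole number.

Σ MᵢCᵢ = 0·76 + 76·100 + 159·67 = 0 + 7600 + 10653 = 18253
Σ Rᵢ = 0 + 17 + 24 = 41
N̂ = 18253 / 41 ≈ 445.2 → 445

N ≈ 445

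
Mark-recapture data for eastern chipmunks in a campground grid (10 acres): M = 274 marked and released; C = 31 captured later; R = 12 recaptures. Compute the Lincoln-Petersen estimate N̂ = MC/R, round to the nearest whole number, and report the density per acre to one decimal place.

density ≈ 70.8 eastern chipmunks per acre

N̂ = 274·31/12 = 8494/12 ≈ 707.8 → 708
Density = N̂ / area = 708 / 10 ≈ 70.80 → 70.8 per acre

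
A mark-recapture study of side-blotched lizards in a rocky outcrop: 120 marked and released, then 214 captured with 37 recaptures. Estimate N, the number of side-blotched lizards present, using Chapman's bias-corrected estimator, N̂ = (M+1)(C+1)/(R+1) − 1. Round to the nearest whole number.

N̂ = (120+1)(214+1)/(37+1) − 1 = 121·215/38 − 1
= 26015/38 − 1 ≈ 684.6 − 1 ≈ 683.6 → 684

N ≈ 684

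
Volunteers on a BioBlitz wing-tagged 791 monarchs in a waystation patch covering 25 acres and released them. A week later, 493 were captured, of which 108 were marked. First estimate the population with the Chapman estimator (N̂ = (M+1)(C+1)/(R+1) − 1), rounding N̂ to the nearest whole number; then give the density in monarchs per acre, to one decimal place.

N̂ = 792·494/109 − 1 = 391248/109 − 1 ≈ 3588.4 → 3588
Density = N̂ / area = 3588 / 25 ≈ 143.52 → 143.5 per acre

density ≈ 143.5 monarchs per acre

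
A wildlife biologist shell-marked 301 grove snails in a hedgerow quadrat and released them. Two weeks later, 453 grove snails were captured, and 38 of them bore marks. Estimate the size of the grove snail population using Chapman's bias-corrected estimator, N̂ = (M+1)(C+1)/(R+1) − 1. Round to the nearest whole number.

N ≈ 3515

N̂ = (301+1)(453+1)/(38+1) − 1 = 302·454/39 − 1
= 137108/39 − 1 ≈ 3515.6 − 1 ≈ 3514.6 → 3515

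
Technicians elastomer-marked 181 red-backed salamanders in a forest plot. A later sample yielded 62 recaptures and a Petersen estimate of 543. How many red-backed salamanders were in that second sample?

C = 186

From N = M·C/R: C = N·R / M = 543·62 / 181 = 33666 / 181 = 186.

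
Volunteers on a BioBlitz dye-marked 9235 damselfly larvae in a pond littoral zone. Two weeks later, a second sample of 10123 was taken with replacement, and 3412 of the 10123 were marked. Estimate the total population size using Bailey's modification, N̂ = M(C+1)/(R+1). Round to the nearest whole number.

N ≈ 27,394

N̂ = 9235·(10123+1)/(3412+1) = 9235·10124/3413 = 93495140/3413 ≈ 27393.8 → 27394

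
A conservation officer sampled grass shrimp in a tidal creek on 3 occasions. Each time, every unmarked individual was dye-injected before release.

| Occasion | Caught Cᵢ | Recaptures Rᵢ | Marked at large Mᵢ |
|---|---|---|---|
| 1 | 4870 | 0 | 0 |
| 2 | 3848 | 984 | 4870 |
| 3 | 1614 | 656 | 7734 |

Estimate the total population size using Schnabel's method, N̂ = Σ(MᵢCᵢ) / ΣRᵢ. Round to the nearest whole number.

N ≈ 19,038

Σ MᵢCᵢ = 0·4870 + 4870·3848 + 7734·1614 = 0 + 18739760 + 12482676 = 31222436
Σ Rᵢ = 0 + 984 + 656 = 1640
N̂ = 31222436 / 1640 ≈ 19038.1 → 19038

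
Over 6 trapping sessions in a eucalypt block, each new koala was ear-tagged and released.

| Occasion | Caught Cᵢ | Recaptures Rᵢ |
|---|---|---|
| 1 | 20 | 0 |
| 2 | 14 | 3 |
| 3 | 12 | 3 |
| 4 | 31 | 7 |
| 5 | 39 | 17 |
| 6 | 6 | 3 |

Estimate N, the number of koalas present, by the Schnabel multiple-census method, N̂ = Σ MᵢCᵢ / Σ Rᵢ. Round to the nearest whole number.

N ≈ 149

Marked at large before each occasion: Mᵢ = Σⱼ<ᵢ (Cⱼ − Rⱼ) → M1=0, M2=20, M3=31, M4=40, M5=64, M6=86
Σ MᵢCᵢ = 0·20 + 20·14 + 31·12 + 40·31 + 64·39 + 86·6 = 0 + 280 + 372 + 1240 + 2496 + 516 = 4904
Σ Rᵢ = 0 + 3 + 3 + 7 + 17 + 3 = 33
N̂ = 4904 / 33 ≈ 148.6 → 149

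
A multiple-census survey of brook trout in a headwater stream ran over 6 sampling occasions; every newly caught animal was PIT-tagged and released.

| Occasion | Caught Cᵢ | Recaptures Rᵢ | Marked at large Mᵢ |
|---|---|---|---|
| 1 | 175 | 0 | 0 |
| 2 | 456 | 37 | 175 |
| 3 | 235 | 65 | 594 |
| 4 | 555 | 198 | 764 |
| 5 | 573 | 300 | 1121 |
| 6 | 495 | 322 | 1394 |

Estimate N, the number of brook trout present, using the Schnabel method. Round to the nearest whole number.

N ≈ 2143

Σ MᵢCᵢ = 0·175 + 175·456 + 594·235 + 764·555 + 1121·573 + 1394·495 = 0 + 79800 + 139590 + 424020 + 642333 + 690030 = 1975773
Σ Rᵢ = 0 + 37 + 65 + 198 + 300 + 322 = 922
N̂ = 1975773 / 922 ≈ 2142.9 → 2143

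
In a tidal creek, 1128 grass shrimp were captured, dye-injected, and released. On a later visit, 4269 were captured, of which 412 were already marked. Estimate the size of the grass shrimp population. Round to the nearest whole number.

Lincoln-Petersen assumes M/N = R/C, so N = M·C / R.
N = (1128 × 4269) / 412 = 4815432 / 412 ≈ 11687.9 → 11688

N ≈ 11,688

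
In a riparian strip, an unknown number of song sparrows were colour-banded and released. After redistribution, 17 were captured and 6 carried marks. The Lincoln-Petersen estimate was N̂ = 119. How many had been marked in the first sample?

From N = M·C/R: M = N·R / C = 119·6 / 17 = 714 / 17 = 42.

M = 42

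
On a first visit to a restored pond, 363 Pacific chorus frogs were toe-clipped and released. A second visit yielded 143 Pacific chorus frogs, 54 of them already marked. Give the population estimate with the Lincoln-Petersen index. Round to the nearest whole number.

N ≈ 961

N = (363 × 143) / 54 = 51909 / 54 ≈ 961.3 → 961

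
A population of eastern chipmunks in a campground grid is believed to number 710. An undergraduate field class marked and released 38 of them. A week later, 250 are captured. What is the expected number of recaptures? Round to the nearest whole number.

Expected recaptures E[R] = M·C / N.
E[R] = 38 × 250 / 710 = 9500 / 710 ≈ 13.4 → 13

expected recaptures ≈ 13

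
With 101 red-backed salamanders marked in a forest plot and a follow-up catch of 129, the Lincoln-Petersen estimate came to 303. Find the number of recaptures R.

From N = M·C/R: R = M·C / N = 101·129 / 303 = 13029 / 303 = 43.

R = 43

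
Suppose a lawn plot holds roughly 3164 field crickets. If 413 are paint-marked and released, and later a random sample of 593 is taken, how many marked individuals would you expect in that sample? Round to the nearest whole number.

expected recaptures ≈ 77

Expected recaptures E[R] = M·C / N.
E[R] = 413 × 593 / 3164 = 244909 / 3164 ≈ 77.4 → 77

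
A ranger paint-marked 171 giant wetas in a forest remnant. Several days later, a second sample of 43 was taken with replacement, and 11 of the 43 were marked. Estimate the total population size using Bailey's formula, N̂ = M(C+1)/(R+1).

N = 627

N̂ = 171·(43+1)/(11+1) = 171·44/12 = 7524/12 = 627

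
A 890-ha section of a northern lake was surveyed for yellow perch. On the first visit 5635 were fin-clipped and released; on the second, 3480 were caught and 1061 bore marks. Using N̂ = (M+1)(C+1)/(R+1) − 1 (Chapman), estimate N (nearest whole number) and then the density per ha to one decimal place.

N̂ = 5636·3481/1062 − 1 = 19618916/1062 − 1 ≈ 18472.6 → 18473
Density = N̂ / area = 18473 / 890 ≈ 20.76 → 20.8 per ha

density ≈ 20.8 yellow perch per ha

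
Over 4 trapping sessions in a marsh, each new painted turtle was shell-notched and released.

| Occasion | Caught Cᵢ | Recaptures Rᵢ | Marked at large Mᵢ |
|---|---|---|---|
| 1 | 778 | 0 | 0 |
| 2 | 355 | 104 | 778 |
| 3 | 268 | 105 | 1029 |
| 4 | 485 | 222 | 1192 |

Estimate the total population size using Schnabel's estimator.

N = 2622

Σ MᵢCᵢ = 0·778 + 778·355 + 1029·268 + 1192·485 = 0 + 276190 + 275772 + 578120 = 1130082
Σ Rᵢ = 0 + 104 + 105 + 222 = 431
N̂ = 1130082 / 431 = 2622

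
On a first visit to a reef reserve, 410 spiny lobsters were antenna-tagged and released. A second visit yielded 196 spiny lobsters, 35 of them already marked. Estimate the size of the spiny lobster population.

N = 2296

N = (410 × 196) / 35 = 80360 / 35 = 2296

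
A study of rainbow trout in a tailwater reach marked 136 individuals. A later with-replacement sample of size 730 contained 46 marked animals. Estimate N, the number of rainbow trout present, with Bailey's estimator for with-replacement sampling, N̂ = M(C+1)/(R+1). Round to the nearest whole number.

N ≈ 2115

N̂ = 136·(730+1)/(46+1) = 136·731/47 = 99416/47 ≈ 2115.2 → 2115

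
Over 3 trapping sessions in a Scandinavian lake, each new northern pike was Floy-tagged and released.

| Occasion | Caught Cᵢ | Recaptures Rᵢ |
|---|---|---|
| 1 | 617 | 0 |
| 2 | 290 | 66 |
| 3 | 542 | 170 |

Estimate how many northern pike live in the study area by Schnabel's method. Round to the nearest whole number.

Marked at large before each occasion: Mᵢ = Σⱼ<ᵢ (Cⱼ − Rⱼ) → M1=0, M2=617, M3=841
Σ MᵢCᵢ = 0·617 + 617·290 + 841·542 = 0 + 178930 + 455822 = 634752
Σ Rᵢ = 0 + 66 + 170 = 236
N̂ = 634752 / 236 ≈ 2689.6 → 2690

N ≈ 2690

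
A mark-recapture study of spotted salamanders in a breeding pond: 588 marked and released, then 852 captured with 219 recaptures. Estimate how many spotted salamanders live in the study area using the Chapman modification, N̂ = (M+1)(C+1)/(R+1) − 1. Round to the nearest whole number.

N ≈ 2283

N̂ = (588+1)(852+1)/(219+1) − 1 = 589·853/220 − 1
= 502417/220 − 1 ≈ 2283.7 − 1 ≈ 2282.7 → 2283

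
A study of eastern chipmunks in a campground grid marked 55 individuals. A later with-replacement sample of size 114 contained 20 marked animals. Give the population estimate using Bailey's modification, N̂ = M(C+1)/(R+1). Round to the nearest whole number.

N ≈ 301

N̂ = 55·(114+1)/(20+1) = 55·115/21 = 6325/21 ≈ 301.2 → 301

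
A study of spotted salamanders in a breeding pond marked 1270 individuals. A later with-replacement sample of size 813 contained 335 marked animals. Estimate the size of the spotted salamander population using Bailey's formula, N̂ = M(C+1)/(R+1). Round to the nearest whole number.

N̂ = 1270·(813+1)/(335+1) = 1270·814/336 = 1033780/336 ≈ 3076.7 → 3077

N ≈ 3077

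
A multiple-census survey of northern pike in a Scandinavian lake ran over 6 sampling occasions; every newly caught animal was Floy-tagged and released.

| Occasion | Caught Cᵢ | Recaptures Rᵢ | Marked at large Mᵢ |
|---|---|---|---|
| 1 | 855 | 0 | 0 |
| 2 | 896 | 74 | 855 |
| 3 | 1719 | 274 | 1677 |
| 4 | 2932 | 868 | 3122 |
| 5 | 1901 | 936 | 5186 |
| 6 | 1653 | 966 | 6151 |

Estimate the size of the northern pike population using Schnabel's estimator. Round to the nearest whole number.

N ≈ 10,529

Σ MᵢCᵢ = 0·855 + 855·896 + 1677·1719 + 3122·2932 + 5186·1901 + 6151·1653 = 0 + 766080 + 2882763 + 9153704 + 9858586 + 10167603 = 32828736
Σ Rᵢ = 0 + 74 + 274 + 868 + 936 + 966 = 3118
N̂ = 32828736 / 3118 ≈ 10528.8 → 10529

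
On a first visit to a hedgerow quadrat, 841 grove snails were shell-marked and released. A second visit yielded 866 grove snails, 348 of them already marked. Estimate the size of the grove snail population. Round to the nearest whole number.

N ≈ 2093

Lincoln-Petersen assumes M/N = R/C, so N = M·C / R.
N = (841 × 866) / 348 = 728306 / 348 ≈ 2092.8 → 2093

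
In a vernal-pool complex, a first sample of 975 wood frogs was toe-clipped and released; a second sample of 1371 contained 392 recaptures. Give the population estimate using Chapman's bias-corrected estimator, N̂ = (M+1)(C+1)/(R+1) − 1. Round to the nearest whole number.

N ≈ 3406

N̂ = (975+1)(1371+1)/(392+1) − 1 = 976·1372/393 − 1
= 1339072/393 − 1 ≈ 3407.3 − 1 ≈ 3406.3 → 3406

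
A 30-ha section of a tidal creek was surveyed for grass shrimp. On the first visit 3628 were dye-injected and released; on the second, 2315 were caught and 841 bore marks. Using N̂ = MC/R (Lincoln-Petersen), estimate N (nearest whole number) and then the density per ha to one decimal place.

N̂ = 3628·2315/841 = 8398820/841 ≈ 9986.7 → 9987
Density = N̂ / area = 9987 / 30 ≈ 332.90 → 332.9 per ha

density ≈ 332.9 grass shrimp per ha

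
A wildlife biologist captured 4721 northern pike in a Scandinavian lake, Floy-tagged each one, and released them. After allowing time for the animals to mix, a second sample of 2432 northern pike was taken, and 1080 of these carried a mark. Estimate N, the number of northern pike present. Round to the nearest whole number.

N ≈ 10,631

Lincoln-Petersen assumes M/N = R/C, so N = M·C / R.
N = (4721 × 2432) / 1080 = 11481472 / 1080 ≈ 10631.0 → 10631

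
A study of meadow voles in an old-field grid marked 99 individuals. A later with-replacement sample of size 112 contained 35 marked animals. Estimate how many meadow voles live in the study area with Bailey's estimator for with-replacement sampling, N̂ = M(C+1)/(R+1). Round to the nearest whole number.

N̂ = 99·(112+1)/(35+1) = 99·113/36 = 11187/36 ≈ 310.8 → 311

N ≈ 311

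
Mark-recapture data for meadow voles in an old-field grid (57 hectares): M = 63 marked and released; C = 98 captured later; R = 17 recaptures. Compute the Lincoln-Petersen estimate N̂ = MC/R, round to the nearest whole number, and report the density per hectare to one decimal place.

N̂ = 63·98/17 = 6174/17 ≈ 363.2 → 363
Density = N̂ / area = 363 / 57 ≈ 6.37 → 6.4 per hectare

density ≈ 6.4 meadow voles per hectare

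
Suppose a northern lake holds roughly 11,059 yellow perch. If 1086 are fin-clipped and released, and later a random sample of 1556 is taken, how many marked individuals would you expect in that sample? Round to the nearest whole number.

The marked fraction of the population is 1086/11059, so in a sample of 1556 expect C·(M/N) marked.
E[R] = 1086 × 1556 / 11059 = 1689816 / 11059 ≈ 152.8 → 153

expected recaptures ≈ 153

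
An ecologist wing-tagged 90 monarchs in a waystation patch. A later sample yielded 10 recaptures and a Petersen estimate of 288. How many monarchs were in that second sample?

From N = M·C/R: C = N·R / M = 288·10 / 90 = 2880 / 90 = 32.

C = 32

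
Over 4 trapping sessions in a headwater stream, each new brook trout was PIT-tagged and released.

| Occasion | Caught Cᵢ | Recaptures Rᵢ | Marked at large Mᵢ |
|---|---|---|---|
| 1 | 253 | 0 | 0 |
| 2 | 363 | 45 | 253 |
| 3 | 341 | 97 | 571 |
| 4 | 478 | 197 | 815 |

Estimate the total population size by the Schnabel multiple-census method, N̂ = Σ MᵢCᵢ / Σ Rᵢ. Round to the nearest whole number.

Σ MᵢCᵢ = 0·253 + 253·363 + 571·341 + 815·478 = 0 + 91839 + 194711 + 389570 = 676120
Σ Rᵢ = 0 + 45 + 97 + 197 = 339
N̂ = 676120 / 339 ≈ 1994.45 → 1994

N ≈ 1994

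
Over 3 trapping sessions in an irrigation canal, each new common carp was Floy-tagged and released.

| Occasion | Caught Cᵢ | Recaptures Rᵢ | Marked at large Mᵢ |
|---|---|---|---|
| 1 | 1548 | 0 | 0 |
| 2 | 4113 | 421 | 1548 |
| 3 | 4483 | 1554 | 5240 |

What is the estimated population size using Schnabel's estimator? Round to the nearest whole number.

N ≈ 15,118

Σ MᵢCᵢ = 0·1548 + 1548·4113 + 5240·4483 = 0 + 6366924 + 23490920 = 29857844
Σ Rᵢ = 0 + 421 + 1554 = 1975
N̂ = 29857844 / 1975 ≈ 15117.9 → 15118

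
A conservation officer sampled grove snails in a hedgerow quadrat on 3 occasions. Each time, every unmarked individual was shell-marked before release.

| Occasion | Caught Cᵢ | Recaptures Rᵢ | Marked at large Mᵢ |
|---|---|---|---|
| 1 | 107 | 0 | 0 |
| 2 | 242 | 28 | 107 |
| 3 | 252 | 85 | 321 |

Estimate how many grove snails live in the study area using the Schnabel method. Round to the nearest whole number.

N ≈ 945

Σ MᵢCᵢ = 0·107 + 107·242 + 321·252 = 0 + 25894 + 80892 = 106786
Σ Rᵢ = 0 + 28 + 85 = 113
N̂ = 106786 / 113 ≈ 945.0 → 945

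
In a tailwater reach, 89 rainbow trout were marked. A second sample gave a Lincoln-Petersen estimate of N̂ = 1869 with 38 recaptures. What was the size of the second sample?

From N = M·C/R: C = N·R / M = 1869·38 / 89 = 71022 / 89 = 798.

C = 798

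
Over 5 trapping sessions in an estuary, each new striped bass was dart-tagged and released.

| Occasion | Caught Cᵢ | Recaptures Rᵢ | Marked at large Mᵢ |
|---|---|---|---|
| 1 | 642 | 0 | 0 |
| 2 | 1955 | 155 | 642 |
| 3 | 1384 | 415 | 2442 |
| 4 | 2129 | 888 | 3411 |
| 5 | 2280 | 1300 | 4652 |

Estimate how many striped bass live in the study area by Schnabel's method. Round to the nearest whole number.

N ≈ 8159

Σ MᵢCᵢ = 0·642 + 642·1955 + 2442·1384 + 3411·2129 + 4652·2280 = 0 + 1255110 + 3379728 + 7262019 + 10606560 = 22503417
Σ Rᵢ = 0 + 155 + 415 + 888 + 1300 = 2758
N̂ = 22503417 / 2758 ≈ 8159.3 → 8159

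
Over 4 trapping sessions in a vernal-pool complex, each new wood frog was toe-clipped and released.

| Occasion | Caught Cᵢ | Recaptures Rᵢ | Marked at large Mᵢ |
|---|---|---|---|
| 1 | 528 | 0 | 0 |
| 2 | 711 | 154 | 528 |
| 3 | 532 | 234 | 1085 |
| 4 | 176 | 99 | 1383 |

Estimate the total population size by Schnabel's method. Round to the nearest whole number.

N ≈ 2456

Σ MᵢCᵢ = 0·528 + 528·711 + 1085·532 + 1383·176 = 0 + 375408 + 577220 + 243408 = 1196036
Σ Rᵢ = 0 + 154 + 234 + 99 = 487
N̂ = 1196036 / 487 ≈ 2455.9 → 2456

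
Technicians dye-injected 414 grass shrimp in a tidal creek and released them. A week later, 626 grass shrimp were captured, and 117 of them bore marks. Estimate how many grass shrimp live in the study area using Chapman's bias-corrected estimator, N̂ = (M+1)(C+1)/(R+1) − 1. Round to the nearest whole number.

N̂ = (414+1)(626+1)/(117+1) − 1 = 415·627/118 − 1
= 260205/118 − 1 ≈ 2205.1 − 1 ≈ 2204.1 → 2204

N ≈ 2204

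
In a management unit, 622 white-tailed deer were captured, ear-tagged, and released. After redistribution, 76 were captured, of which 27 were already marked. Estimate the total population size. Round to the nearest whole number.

N = (622 × 76) / 27 = 47272 / 27 ≈ 1750.8 → 1751

N ≈ 1751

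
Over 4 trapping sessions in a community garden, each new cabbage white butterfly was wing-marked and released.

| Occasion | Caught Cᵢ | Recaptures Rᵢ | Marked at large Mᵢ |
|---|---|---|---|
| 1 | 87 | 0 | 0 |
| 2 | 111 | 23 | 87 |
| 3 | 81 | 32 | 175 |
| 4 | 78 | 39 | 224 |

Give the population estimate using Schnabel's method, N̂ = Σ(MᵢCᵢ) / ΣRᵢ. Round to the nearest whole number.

Σ MᵢCᵢ = 0·87 + 87·111 + 175·81 + 224·78 = 0 + 9657 + 14175 + 17472 = 41304
Σ Rᵢ = 0 + 23 + 32 + 39 = 94
N̂ = 41304 / 94 ≈ 439.4 → 439

N ≈ 439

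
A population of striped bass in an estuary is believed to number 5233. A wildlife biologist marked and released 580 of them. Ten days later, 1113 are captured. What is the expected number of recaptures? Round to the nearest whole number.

expected recaptures ≈ 123

The marked fraction of the population is 580/5233, so in a sample of 1113 expect C·(M/N) marked.
E[R] = 580 × 1113 / 5233 = 645540 / 5233 ≈ 123.4 → 123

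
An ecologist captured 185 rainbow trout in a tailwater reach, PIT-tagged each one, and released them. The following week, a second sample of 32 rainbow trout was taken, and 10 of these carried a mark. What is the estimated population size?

N = 592

Lincoln-Petersen assumes M/N = R/C, so N = M·C / R.
N = (185 × 32) / 10 = 5920 / 10 = 592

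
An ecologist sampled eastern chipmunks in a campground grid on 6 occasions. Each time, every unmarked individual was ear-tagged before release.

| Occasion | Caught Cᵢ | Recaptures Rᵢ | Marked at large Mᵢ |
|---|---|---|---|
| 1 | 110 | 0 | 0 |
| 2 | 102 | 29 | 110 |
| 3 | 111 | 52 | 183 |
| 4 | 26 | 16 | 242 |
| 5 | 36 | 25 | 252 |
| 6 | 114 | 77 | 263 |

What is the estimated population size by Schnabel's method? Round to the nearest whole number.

Σ MᵢCᵢ = 0·110 + 110·102 + 183·111 + 242·26 + 252·36 + 263·114 = 0 + 11220 + 20313 + 6292 + 9072 + 29982 = 76879
Σ Rᵢ = 0 + 29 + 52 + 16 + 25 + 77 = 199
N̂ = 76879 / 199 ≈ 386.3 → 386

N ≈ 386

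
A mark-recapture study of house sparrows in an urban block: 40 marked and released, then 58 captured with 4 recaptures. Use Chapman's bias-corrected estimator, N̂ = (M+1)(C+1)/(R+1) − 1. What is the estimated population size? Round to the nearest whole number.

N ≈ 483

N̂ = (40+1)(58+1)/(4+1) − 1 = 41·59/5 − 1
= 2419/5 − 1 ≈ 483.8 − 1 ≈ 482.8 → 483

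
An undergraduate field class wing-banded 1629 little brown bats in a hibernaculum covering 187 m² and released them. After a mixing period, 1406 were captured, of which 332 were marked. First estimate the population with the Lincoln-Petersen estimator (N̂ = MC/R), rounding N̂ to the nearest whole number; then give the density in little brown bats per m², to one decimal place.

density ≈ 36.9 little brown bats per m²

N̂ = 1629·1406/332 = 2290374/332 ≈ 6898.7 → 6899
Density = N̂ / area = 6899 / 187 ≈ 36.89 → 36.9 per m²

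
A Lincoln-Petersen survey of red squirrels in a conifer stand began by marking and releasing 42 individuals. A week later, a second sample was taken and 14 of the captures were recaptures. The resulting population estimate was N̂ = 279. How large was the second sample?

From N = M·C/R: C = N·R / M = 279·14 / 42 = 3906 / 42 = 93.

C = 93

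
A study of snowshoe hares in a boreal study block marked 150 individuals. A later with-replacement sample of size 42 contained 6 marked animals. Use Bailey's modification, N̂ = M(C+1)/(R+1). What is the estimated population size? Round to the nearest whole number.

N̂ = 150·(42+1)/(6+1) = 150·43/7 = 6450/7 ≈ 921.4 → 921

N ≈ 921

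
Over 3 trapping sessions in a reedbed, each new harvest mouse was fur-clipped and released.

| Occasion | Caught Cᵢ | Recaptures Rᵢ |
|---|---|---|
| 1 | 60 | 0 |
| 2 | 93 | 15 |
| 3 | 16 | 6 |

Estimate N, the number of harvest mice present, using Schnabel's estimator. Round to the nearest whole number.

N ≈ 371

Marked at large before each occasion: Mᵢ = Σⱼ<ᵢ (Cⱼ − Rⱼ) → M1=0, M2=60, M3=138
Σ MᵢCᵢ = 0·60 + 60·93 + 138·16 = 0 + 5580 + 2208 = 7788
Σ Rᵢ = 0 + 15 + 6 = 21
N̂ = 7788 / 21 ≈ 370.9 → 371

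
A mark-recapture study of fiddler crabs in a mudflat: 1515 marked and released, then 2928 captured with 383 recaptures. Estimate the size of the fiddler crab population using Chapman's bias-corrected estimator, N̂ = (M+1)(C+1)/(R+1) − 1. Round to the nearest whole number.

N̂ = (1515+1)(2928+1)/(383+1) − 1 = 1516·2929/384 − 1
= 4440364/384 − 1 ≈ 11563.4 − 1 ≈ 11562.4 → 11562

N ≈ 11,562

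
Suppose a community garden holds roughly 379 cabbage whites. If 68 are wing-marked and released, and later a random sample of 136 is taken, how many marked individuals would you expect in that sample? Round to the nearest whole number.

The marked fraction of the population is 68/379, so in a sample of 136 expect C·(M/N) marked.
E[R] = 68 × 136 / 379 = 9248 / 379 ≈ 24.4 → 24

expected recaptures ≈ 24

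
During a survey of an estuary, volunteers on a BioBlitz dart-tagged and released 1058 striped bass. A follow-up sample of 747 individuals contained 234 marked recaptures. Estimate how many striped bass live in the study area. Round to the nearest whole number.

N = (1058 × 747) / 234 = 790326 / 234 ≈ 3377.46 → 3377

N ≈ 3377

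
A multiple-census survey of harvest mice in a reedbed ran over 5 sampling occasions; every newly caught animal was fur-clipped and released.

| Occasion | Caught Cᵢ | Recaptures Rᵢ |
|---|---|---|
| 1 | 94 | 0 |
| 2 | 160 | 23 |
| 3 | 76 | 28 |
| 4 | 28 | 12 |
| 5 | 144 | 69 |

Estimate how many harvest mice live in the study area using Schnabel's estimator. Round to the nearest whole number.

N ≈ 628

Marked at large before each occasion: Mᵢ = Σⱼ<ᵢ (Cⱼ − Rⱼ) → M1=0, M2=94, M3=231, M4=279, M5=295
Σ MᵢCᵢ = 0·94 + 94·160 + 231·76 + 279·28 + 295·144 = 0 + 15040 + 17556 + 7812 + 42480 = 82888
Σ Rᵢ = 0 + 23 + 28 + 12 + 69 = 132
N̂ = 82888 / 132 ≈ 627.9 → 628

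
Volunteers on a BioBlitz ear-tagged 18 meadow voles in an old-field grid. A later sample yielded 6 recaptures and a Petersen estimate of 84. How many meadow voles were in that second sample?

From N = M·C/R: C = N·R / M = 84·6 / 18 = 504 / 18 = 28.

C = 28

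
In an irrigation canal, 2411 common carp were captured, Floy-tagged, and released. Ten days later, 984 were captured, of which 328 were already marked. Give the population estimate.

N = 7233

The marked fraction in the recapture sample should equal the marked fraction in the population: 328/984 = 2411/N.
N = (2411 × 984) / 328 = 2372424 / 328 = 7233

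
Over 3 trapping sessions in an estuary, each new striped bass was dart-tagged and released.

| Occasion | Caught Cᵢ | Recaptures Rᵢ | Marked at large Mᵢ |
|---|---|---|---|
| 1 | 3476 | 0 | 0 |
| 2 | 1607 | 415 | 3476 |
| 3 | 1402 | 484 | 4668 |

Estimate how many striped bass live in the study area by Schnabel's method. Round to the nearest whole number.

Σ MᵢCᵢ = 0·3476 + 3476·1607 + 4668·1402 = 0 + 5585932 + 6544536 = 12130468
Σ Rᵢ = 0 + 415 + 484 = 899
N̂ = 12130468 / 899 ≈ 13493.3 → 13493

N ≈ 13,493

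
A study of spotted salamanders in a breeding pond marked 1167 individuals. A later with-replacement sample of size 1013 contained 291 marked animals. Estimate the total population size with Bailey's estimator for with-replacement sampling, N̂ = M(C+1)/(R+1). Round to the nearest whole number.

N ≈ 4053

N̂ = 1167·(1013+1)/(291+1) = 1167·1014/292 = 1183338/292 ≈ 4052.5 → 4053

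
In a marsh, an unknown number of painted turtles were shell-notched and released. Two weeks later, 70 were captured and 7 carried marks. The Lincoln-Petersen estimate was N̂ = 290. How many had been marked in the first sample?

M = 29

From N = M·C/R: M = N·R / C = 290·7 / 70 = 2030 / 70 = 29.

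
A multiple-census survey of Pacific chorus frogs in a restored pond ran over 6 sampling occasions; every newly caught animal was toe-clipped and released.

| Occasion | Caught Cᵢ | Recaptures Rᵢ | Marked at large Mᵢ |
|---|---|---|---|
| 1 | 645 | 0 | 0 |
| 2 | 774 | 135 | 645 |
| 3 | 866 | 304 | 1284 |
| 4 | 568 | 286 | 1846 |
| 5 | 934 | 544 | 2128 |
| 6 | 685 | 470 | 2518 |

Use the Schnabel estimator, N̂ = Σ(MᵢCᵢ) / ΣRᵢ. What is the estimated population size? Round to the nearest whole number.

N ≈ 3664

Σ MᵢCᵢ = 0·645 + 645·774 + 1284·866 + 1846·568 + 2128·934 + 2518·685 = 0 + 499230 + 1111944 + 1048528 + 1987552 + 1724830 = 6372084
Σ Rᵢ = 0 + 135 + 304 + 286 + 544 + 470 = 1739
N̂ = 6372084 / 1739 ≈ 3664.2 → 3664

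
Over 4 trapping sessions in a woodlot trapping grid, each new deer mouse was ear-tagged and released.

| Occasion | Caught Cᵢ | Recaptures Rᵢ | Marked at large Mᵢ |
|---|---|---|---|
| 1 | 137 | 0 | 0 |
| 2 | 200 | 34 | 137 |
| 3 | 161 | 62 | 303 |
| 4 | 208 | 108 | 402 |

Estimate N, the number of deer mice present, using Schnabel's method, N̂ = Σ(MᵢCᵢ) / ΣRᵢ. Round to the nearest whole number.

N ≈ 783

Σ MᵢCᵢ = 0·137 + 137·200 + 303·161 + 402·208 = 0 + 27400 + 48783 + 83616 = 159799
Σ Rᵢ = 0 + 34 + 62 + 108 = 204
N̂ = 159799 / 204 ≈ 783.3 → 783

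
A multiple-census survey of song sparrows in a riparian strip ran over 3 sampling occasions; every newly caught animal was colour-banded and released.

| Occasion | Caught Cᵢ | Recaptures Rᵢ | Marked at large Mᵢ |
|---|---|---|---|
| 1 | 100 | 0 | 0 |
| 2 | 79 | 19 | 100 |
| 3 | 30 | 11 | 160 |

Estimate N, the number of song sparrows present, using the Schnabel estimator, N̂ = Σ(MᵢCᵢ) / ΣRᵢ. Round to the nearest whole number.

N ≈ 423

Σ MᵢCᵢ = 0·100 + 100·79 + 160·30 = 0 + 7900 + 4800 = 12700
Σ Rᵢ = 0 + 19 + 11 = 30
N̂ = 12700 / 30 ≈ 423.3 → 423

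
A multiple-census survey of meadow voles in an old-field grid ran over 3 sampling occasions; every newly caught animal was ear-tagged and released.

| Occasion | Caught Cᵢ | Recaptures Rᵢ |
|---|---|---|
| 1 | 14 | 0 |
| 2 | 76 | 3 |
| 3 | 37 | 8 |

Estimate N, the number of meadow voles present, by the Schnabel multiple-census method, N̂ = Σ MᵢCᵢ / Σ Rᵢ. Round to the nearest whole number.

N ≈ 389

Marked at large before each occasion: Mᵢ = Σⱼ<ᵢ (Cⱼ − Rⱼ) → M1=0, M2=14, M3=87
Σ MᵢCᵢ = 0·14 + 14·76 + 87·37 = 0 + 1064 + 3219 = 4283
Σ Rᵢ = 0 + 3 + 8 = 11
N̂ = 4283 / 11 ≈ 389.4 → 389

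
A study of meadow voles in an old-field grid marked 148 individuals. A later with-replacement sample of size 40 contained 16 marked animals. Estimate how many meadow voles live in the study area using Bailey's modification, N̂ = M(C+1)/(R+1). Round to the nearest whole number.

N ≈ 357

N̂ = 148·(40+1)/(16+1) = 148·41/17 = 6068/17 ≈ 356.9 → 357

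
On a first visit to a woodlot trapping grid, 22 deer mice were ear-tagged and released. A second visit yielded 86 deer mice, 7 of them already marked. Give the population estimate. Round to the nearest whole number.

N ≈ 270

The marked fraction in the recapture sample should equal the marked fraction in the population: 7/86 = 22/N.
N = (22 × 86) / 7 = 1892 / 7 ≈ 270.3 → 270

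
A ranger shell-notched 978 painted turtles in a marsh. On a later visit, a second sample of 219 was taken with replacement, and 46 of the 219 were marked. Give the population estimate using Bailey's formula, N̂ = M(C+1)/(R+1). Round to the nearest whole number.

N ≈ 4578

N̂ = 978·(219+1)/(46+1) = 978·220/47 = 215160/47 ≈ 4577.9 → 4578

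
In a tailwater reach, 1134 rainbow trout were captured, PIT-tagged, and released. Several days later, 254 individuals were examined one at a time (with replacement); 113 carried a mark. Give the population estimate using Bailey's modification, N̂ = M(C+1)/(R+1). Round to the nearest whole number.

N̂ = 1134·(254+1)/(113+1) = 1134·255/114 = 289170/114 ≈ 2536.6 → 2537

N ≈ 2537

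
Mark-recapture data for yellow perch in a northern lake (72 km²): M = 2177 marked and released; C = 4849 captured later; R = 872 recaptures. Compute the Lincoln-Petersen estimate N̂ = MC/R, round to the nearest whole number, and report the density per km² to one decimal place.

N̂ = 2177·4849/872 = 10556273/872 ≈ 12105.8 → 12106
Density = N̂ / area = 12106 / 72 ≈ 168.14 → 168.1 per km²

density ≈ 168.1 yellow perch per km²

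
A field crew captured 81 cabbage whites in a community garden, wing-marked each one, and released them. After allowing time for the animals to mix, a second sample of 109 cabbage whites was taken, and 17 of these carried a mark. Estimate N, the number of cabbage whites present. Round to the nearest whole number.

The marked fraction in the recapture sample should equal the marked fraction in the population: 17/109 = 81/N.
N = (81 × 109) / 17 = 8829 / 17 ≈ 519.4 → 519

N ≈ 519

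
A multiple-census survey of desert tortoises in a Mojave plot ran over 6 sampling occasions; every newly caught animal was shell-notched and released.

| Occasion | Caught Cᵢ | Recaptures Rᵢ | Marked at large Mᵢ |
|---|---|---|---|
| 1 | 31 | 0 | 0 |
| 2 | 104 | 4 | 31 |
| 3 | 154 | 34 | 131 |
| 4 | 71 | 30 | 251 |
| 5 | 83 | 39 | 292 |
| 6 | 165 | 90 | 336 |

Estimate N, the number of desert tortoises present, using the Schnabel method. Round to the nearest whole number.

N ≈ 614

Σ MᵢCᵢ = 0·31 + 31·104 + 131·154 + 251·71 + 292·83 + 336·165 = 0 + 3224 + 20174 + 17821 + 24236 + 55440 = 120895
Σ Rᵢ = 0 + 4 + 34 + 30 + 39 + 90 = 197
N̂ = 120895 / 197 ≈ 613.7 → 614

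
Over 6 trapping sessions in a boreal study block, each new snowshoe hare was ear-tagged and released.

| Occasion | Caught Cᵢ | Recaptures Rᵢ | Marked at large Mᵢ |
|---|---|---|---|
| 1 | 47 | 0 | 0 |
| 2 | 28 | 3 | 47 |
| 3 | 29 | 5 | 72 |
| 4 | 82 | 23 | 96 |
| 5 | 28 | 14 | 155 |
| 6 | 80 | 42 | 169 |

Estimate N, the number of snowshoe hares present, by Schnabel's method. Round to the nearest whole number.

N ≈ 335

Σ MᵢCᵢ = 0·47 + 47·28 + 72·29 + 96·82 + 155·28 + 169·80 = 0 + 1316 + 2088 + 7872 + 4340 + 13520 = 29136
Σ Rᵢ = 0 + 3 + 5 + 23 + 14 + 42 = 87
N̂ = 29136 / 87 ≈ 334.9 → 335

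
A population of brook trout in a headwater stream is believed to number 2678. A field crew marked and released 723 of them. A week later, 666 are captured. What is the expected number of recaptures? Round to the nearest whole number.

Expected recaptures E[R] = M·C / N.
E[R] = 723 × 666 / 2678 = 481518 / 2678 ≈ 179.8 → 180

expected recaptures ≈ 180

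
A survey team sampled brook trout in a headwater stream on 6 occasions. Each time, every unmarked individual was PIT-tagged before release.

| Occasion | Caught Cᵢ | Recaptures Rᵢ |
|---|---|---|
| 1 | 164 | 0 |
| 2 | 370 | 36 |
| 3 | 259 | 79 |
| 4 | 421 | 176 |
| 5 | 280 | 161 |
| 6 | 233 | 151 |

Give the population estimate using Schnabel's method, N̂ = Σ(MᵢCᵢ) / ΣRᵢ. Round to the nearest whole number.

N ≈ 1619

Marked at large before each occasion: Mᵢ = Σⱼ<ᵢ (Cⱼ − Rⱼ) → M1=0, M2=164, M3=498, M4=678, M5=923, M6=1042
Σ MᵢCᵢ = 0·164 + 164·370 + 498·259 + 678·421 + 923·280 + 1042·233 = 0 + 60680 + 128982 + 285438 + 258440 + 242786 = 976326
Σ Rᵢ = 0 + 36 + 79 + 176 + 161 + 151 = 603
N̂ = 976326 / 603 ≈ 1619.1 → 1619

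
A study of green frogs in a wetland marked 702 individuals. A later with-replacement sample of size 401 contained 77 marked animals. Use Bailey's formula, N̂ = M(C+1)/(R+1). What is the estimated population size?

N̂ = 702·(401+1)/(77+1) = 702·402/78 = 282204/78 = 3618

N = 3618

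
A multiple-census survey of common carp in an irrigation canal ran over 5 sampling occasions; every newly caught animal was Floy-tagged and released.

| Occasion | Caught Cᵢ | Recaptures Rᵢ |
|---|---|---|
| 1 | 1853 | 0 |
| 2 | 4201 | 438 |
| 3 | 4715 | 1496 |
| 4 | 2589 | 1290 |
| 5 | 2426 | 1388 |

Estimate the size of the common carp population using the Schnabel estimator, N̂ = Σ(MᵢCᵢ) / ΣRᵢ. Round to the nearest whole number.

N ≈ 17,720

Marked at large before each occasion: Mᵢ = Σⱼ<ᵢ (Cⱼ − Rⱼ) → M1=0, M2=1853, M3=5616, M4=8835, M5=10134
Σ MᵢCᵢ = 0·1853 + 1853·4201 + 5616·4715 + 8835·2589 + 10134·2426 = 0 + 7784453 + 26479440 + 22873815 + 24585084 = 81722792
Σ Rᵢ = 0 + 438 + 1496 + 1290 + 1388 = 4612
N̂ = 81722792 / 4612 ≈ 17719.6 → 17720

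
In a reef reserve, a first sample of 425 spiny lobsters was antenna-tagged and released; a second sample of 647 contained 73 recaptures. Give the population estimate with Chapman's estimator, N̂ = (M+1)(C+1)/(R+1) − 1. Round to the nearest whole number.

N ≈ 3729

N̂ = (425+1)(647+1)/(73+1) − 1 = 426·648/74 − 1
= 276048/74 − 1 ≈ 3730.4 − 1 ≈ 3729.4 → 3729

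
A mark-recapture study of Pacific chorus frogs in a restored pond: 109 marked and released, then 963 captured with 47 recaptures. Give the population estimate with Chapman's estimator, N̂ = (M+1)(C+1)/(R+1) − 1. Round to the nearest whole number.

N̂ = (109+1)(963+1)/(47+1) − 1 = 110·964/48 − 1
= 106040/48 − 1 ≈ 2209.2 − 1 ≈ 2208.2 → 2208

N ≈ 2208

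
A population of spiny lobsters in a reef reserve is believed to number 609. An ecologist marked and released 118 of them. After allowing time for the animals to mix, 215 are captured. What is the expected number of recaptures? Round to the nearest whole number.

expected recaptures ≈ 42

Expected recaptures E[R] = M·C / N.
E[R] = 118 × 215 / 609 = 25370 / 609 ≈ 41.7 → 42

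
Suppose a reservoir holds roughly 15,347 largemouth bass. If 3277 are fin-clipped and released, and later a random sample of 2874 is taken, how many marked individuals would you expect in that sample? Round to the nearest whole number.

expected recaptures ≈ 614

Expected recaptures E[R] = M·C / N.
E[R] = 3277 × 2874 / 15347 = 9418098 / 15347 ≈ 613.7 → 614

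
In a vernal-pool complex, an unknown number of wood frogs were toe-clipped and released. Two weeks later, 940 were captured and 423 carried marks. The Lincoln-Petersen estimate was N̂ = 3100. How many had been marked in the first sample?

M = 1395

From N = M·C/R: M = N·R / C = 3100·423 / 940 = 1311300 / 940 = 1395.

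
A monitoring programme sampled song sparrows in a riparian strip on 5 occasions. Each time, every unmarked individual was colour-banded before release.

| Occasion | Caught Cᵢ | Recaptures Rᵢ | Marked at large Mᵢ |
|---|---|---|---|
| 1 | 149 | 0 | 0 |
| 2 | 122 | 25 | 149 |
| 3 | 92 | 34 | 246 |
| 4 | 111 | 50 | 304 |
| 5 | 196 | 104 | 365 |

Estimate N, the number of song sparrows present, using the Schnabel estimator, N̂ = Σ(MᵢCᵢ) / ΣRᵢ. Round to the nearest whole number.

N ≈ 686

Σ MᵢCᵢ = 0·149 + 149·122 + 246·92 + 304·111 + 365·196 = 0 + 18178 + 22632 + 33744 + 71540 = 146094
Σ Rᵢ = 0 + 25 + 34 + 50 + 104 = 213
N̂ = 146094 / 213 ≈ 685.9 → 686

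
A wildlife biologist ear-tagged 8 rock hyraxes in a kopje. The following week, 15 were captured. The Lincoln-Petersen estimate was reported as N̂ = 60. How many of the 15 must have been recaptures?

From N = M·C/R: R = M·C / N = 8·15 / 60 = 120 / 60 = 2.

R = 2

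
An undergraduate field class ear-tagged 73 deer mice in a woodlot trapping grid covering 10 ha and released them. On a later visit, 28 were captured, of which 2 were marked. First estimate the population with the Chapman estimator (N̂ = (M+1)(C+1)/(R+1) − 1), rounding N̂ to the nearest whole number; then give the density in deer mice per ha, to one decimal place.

N̂ = 74·29/3 − 1 = 2146/3 − 1 ≈ 714.3 → 714
Density = N̂ / area = 714 / 10 ≈ 71.40 → 71.4 per ha

density ≈ 71.4 deer mice per ha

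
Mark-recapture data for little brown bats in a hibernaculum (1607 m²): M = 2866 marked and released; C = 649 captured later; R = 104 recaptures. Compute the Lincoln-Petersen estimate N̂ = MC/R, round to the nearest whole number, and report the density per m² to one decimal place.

density ≈ 11.1 little brown bats per m²

N̂ = 2866·649/104 = 1860034/104 ≈ 17884.9 → 17885
Density = N̂ / area = 17885 / 1607 ≈ 11.13 → 11.1 per m²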